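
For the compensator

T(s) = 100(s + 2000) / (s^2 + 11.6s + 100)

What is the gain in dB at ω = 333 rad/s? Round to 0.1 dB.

5.2 dB

At s = jω = j333:
zero (s+2000): 2000 + j333 → |·| = √(2000²+333²) = √4110889 ≈ 2027.5, ∠ = arctan(333/2000) ≈ 9.45°
quadratic: (j333)² + 11.6·j333 + 100 = -110789 + j3862.8 → |·| ≈ 1.1086e+05, ∠ ≈ 178.00°
|T| = 100 · 2027.5 / 1.1086e+05 ≈ 1.8289
Gain = 20 log₁₀(1.8289) ≈ 5.24 dB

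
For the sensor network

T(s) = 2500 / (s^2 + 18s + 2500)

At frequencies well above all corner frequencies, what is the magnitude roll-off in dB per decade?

Each pole contributes −20 dB/decade at high frequency; each zero contributes +20 dB/decade.
Net: 0 zero(s) − 2 pole(s) → -40 dB/decade.

-40 dB/decade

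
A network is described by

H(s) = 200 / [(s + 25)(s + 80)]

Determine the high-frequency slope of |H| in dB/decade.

-40 dB/decade

Each pole contributes −20 dB/decade at high frequency; each zero contributes +20 dB/decade.
Net: 0 zero(s) − 2 pole(s) → -40 dB/decade.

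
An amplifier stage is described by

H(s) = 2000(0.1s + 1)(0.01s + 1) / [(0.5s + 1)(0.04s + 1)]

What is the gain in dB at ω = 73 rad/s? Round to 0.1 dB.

44.2 dB

At ω = 73 rad/s:
zero (1 + j73·0.1) = 1 + j7.3 → |·| ≈ 7.3682, ∠ ≈ 82.20°
zero (1 + j73·0.01) = 1 + j0.73 → |·| ≈ 1.2381, ∠ ≈ 36.13°
pole (1 + j73·0.5) = 1 + j36.5 → |·| ≈ 36.514, ∠ ≈ 88.43°
pole (1 + j73·0.04) = 1 + j2.92 → |·| ≈ 3.0865, ∠ ≈ 71.10°
|H| = 2000 · 7.3682 · 1.2381 / (36.514 · 3.0865) ≈ 161.89
Gain = 20 log₁₀(161.89) ≈ 44.18 dB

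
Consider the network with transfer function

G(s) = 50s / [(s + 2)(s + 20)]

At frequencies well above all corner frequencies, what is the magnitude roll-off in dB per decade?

-20 dB/decade

Each pole contributes −20 dB/decade at high frequency; each zero contributes +20 dB/decade.
Net: 1 zero(s) − 2 pole(s) → -20 dB/decade.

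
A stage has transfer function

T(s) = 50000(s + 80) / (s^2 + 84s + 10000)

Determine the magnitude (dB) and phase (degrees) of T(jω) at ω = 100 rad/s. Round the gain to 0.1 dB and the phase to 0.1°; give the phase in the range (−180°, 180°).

At s = jω = j100:
zero (s+80): 80 + j100 → |·| = √(80²+100²) = √16400 ≈ 128.06, ∠ = arctan(100/80) ≈ 51.34°
quadratic: (j100)² + 84·j100 + 10000 = 0 + j8400 → |·| ≈ 8400, ∠ ≈ 90.00°
|T| = 50000 · 128.06 / 8400 ≈ 762.26
Gain = 20 log₁₀(762.26) ≈ 57.64 dB
∠T = 51.34° − 90.00° = -38.66°

57.6 dB, -38.7°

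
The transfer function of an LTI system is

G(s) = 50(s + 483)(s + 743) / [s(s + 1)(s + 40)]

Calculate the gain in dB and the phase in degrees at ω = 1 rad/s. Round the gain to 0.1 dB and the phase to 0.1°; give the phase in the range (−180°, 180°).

110.0 dB, -136.2°

At s = jω = j1:
zero (s+483): 483 + j1 → |·| = √(483²+1²) = √233290 ≈ 483, ∠ = arctan(1/483) ≈ 0.12°
zero (s+743): 743 + j1 → |·| = √(743²+1²) = √552050 ≈ 743, ∠ = arctan(1/743) ≈ 0.08°
pole (s+1): 1 + j1 → |·| = √(1²+1²) = √2 ≈ 1.4142, ∠ = arctan(1/1) ≈ 45.00°
pole (s+40): 40 + j1 → |·| = √(40²+1²) = √1601 ≈ 40.012, ∠ = arctan(1/40) ≈ 1.43°
pole at origin: |s| = 1, ∠ = 90.00° (in denominator)
|G| = 50 · 3.5887e+05 / 56.585 ≈ 3.1711e+05
Gain = 20 log₁₀(3.1711e+05) ≈ 110.02 dB
∠G = 0.20° − 136.43° = -136.23°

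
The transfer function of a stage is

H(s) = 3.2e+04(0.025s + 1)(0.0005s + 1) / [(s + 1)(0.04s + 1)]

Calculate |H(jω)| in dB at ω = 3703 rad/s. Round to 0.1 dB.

21.1 dB

At ω = 3703 rad/s:
zero (1 + j3703·0.025) = 1 + j92.575 → |·| ≈ 92.58, ∠ ≈ 89.38°
zero (1 + j3703·0.0005) = 1 + j1.8515 → |·| ≈ 2.1043, ∠ ≈ 61.63°
pole (1 + j3703·1) = 1 + j3703 → |·| ≈ 3703, ∠ ≈ 89.98°
pole (1 + j3703·0.04) = 1 + j148.12 → |·| ≈ 148.12, ∠ ≈ 89.61°
|H| = 3.2e+04 · 92.58 · 2.1043 / (3703 · 148.12) ≈ 11.366
Gain = 20 log₁₀(11.366) ≈ 21.11 dB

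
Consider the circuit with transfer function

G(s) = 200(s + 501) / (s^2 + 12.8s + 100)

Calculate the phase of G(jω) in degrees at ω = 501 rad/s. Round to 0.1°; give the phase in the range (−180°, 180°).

-133.5°

At s = jω = j501:
zero (s+501): 501 + j501 → |·| = √(501²+501²) = √502002 ≈ 708.52, ∠ = arctan(501/501) ≈ 45.00°
quadratic: (j501)² + 12.8·j501 + 100 = -250901 + j6412.8 → |·| ≈ 2.5098e+05, ∠ ≈ 178.54°
∠G = 45.00° − 178.54° = -133.54°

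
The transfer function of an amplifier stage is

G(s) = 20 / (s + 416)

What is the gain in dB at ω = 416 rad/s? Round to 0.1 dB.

Substitute s = j416:
Numerator: 20 = 20 + j0
Denominator: (j416) + 416 = 416 + j416
|N| = √(20² + 0²) ≈ 20, ∠N ≈ 0.00°
|D| = √(416² + 416²) ≈ 588.31, ∠D ≈ 45.00°
|G| = 20 / 588.31 ≈ 0.033996
Gain = 20 log₁₀(0.033996) ≈ -29.37 dB

-29.4 dB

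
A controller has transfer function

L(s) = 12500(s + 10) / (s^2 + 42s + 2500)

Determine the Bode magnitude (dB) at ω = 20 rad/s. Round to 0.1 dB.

41.8 dB

At s = jω = j20:
zero (s+10): 10 + j20 → |·| = √(10²+20²) = √500 ≈ 22.361, ∠ = arctan(20/10) ≈ 63.43°
quadratic: (j20)² + 42·j20 + 2500 = 2100 + j840 → |·| ≈ 2261.8, ∠ ≈ 21.80°
|L| = 12500 · 22.361 / 2261.8 ≈ 123.58
Gain = 20 log₁₀(123.58) ≈ 41.84 dB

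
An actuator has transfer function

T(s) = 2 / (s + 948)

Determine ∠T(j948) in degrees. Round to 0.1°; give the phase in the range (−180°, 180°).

At s = jω = j948:
pole (s+948): 948 + j948 → |·| = √(948²+948²) = √1797408 ≈ 1340.7, ∠ = arctan(948/948) ≈ 45.00°
∠T = 0.00° − 45.00° = -45.00°

-45.0°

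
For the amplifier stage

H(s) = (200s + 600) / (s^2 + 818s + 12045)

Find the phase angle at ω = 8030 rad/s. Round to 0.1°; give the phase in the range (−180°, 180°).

Substitute s = j8030:
Numerator: 200(j8030) + 600 = 600 + j1606000
Denominator: (j8030)^2 + 818(j8030) + 12045 = -64468855 + j6568540
|N| = √(600² + 1606000²) ≈ 1.606e+06, ∠N ≈ 89.98°
|D| = √(64468855² + 6568540²) ≈ 6.4803e+07, ∠D ≈ 174.18°
∠H = 89.98° − 174.18° = -84.20°

-84.2°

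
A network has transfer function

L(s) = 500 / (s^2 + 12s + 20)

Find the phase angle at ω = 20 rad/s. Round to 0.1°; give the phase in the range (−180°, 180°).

Substitute s = j20:
Numerator: 500 = 500 + j0
Denominator: (j20)^2 + 12(j20) + 20 = -380 + j240
|N| = √(500² + 0²) ≈ 500, ∠N ≈ 0.00°
|D| = √(380² + 240²) ≈ 449.44, ∠D ≈ 147.72°
∠L = 0.00° − 147.72° = -147.72°

-147.7°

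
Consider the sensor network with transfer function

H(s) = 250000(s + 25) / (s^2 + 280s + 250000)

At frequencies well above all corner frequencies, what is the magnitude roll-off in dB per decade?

Each pole contributes −20 dB/decade at high frequency; each zero contributes +20 dB/decade.
Net: 1 zero(s) − 2 pole(s) → -20 dB/decade.

-20 dB/decade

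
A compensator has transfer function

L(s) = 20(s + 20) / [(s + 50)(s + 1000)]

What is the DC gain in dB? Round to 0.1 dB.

L(0) = 20·20 / (50·1000) = 0.008
20 log₁₀(0.008) ≈ -41.94 dB

-41.9 dB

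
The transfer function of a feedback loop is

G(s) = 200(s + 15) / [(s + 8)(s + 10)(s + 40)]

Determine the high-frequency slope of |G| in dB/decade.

-40 dB/decade

Each pole contributes −20 dB/decade at high frequency; each zero contributes +20 dB/decade.
Net: 1 zero(s) − 3 pole(s) → -40 dB/decade.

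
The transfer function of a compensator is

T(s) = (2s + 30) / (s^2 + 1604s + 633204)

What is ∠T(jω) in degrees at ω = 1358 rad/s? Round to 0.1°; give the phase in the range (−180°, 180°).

Substitute s = j1358:
Numerator: 2(j1358) + 30 = 30 + j2716
Denominator: (j1358)^2 + 1604(j1358) + 633204 = -1210960 + j2178232
|N| = √(30² + 2716²) ≈ 2716.2, ∠N ≈ 89.37°
|D| = √(1210960² + 2178232²) ≈ 2.4922e+06, ∠D ≈ 119.07°
∠T = 89.37° − 119.07° = -29.70°

-29.7°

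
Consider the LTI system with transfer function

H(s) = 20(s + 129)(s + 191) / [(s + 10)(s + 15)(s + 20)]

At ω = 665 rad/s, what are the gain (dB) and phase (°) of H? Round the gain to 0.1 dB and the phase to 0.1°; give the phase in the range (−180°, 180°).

-29.9 dB, -113.1°

At s = jω = j665:
zero (s+129): 129 + j665 → |·| = √(129²+665²) = √458866 ≈ 677.4, ∠ = arctan(665/129) ≈ 79.02°
zero (s+191): 191 + j665 → |·| = √(191²+665²) = √478706 ≈ 691.89, ∠ = arctan(665/191) ≈ 73.97°
pole (s+10): 10 + j665 → |·| = √(10²+665²) = √442325 ≈ 665.08, ∠ = arctan(665/10) ≈ 89.14°
pole (s+15): 15 + j665 → |·| = √(15²+665²) = √442450 ≈ 665.17, ∠ = arctan(665/15) ≈ 88.71°
pole (s+20): 20 + j665 → |·| = √(20²+665²) = √442625 ≈ 665.3, ∠ = arctan(665/20) ≈ 88.28°
|H| = 20 · 4.6869e+05 / 2.9432e+08 ≈ 0.031849
Gain = 20 log₁₀(0.031849) ≈ -29.94 dB
∠H = 152.99° − 266.13° = -113.14°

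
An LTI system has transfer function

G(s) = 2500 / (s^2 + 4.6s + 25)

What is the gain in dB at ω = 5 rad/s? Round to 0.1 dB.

40.7 dB

At s = jω = j5:
quadratic: (j5)² + 4.6·j5 + 25 = 0 + j23 → |·| ≈ 23, ∠ ≈ 90.00°
|G| = 2500 / 23 ≈ 108.7
Gain = 20 log₁₀(108.7) ≈ 40.72 dB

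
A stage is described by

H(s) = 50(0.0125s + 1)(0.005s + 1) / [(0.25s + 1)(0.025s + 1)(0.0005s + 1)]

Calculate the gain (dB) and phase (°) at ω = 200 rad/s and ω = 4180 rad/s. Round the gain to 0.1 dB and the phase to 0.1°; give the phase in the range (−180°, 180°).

At ω = 200 rad/s:
zero (1 + j200·0.0125) = 1 + j2.5 → |·| ≈ 2.6926, ∠ ≈ 68.20°
zero (1 + j200·0.005) = 1 + j1 → |·| ≈ 1.4142, ∠ ≈ 45.00°
pole (1 + j200·0.25) = 1 + j50 → |·| ≈ 50.01, ∠ ≈ 88.85°
pole (1 + j200·0.025) = 1 + j5 → |·| ≈ 5.099, ∠ ≈ 78.69°
pole (1 + j200·0.0005) = 1 + j0.1 → |·| ≈ 1.005, ∠ ≈ 5.71°
|H| = 50 · 2.6926 · 1.4142 / (50.01 · 5.099 · 1.005) ≈ 0.74292
Gain = 20 log₁₀(0.74292) ≈ -2.58 dB
∠H = (68.20° + 45.00°) − (88.85° + 78.69° + 5.71°) = -60.05°

At ω = 4180 rad/s:
zero (1 + j4180·0.0125) = 1 + j52.25 → |·| ≈ 52.26, ∠ ≈ 88.90°
zero (1 + j4180·0.005) = 1 + j20.9 → |·| ≈ 20.924, ∠ ≈ 87.26°
pole (1 + j4180·0.25) = 1 + j1045 → |·| ≈ 1045, ∠ ≈ 89.95°
pole (1 + j4180·0.025) = 1 + j104.5 → |·| ≈ 104.5, ∠ ≈ 89.45°
pole (1 + j4180·0.0005) = 1 + j2.09 → |·| ≈ 2.3169, ∠ ≈ 64.43°
|H| = 50 · 52.26 · 20.924 / (1045 · 104.5 · 2.3169) ≈ 0.21609
Gain = 20 log₁₀(0.21609) ≈ -13.31 dB
∠H = (88.90° + 87.26°) − (89.95° + 89.45° + 64.43°) = -67.67°

ω = 200: -2.6 dB, -60.1°; ω = 4180: -13.3 dB, -67.7°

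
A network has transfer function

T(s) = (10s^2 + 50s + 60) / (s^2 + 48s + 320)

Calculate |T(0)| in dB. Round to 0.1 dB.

-14.5 dB

T(0) = 60 / 320 = 0.1875
20 log₁₀(0.1875) ≈ -14.54 dB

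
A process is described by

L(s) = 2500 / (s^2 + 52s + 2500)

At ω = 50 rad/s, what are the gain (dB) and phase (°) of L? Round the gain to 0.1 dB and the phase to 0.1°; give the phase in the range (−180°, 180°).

-0.3 dB, -90.0°

At s = jω = j50:
quadratic: (j50)² + 52·j50 + 2500 = 0 + j2600 → |·| ≈ 2600, ∠ ≈ 90.00°
|L| = 2500 / 2600 ≈ 0.96154
Gain = 20 log₁₀(0.96154) ≈ -0.34 dB
∠L = 0.00° − 90.00° = -90.00°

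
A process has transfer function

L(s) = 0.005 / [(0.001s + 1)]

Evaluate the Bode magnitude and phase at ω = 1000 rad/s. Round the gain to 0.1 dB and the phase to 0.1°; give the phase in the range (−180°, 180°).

At ω = 1000 rad/s:
pole (1 + j1000·0.001) = 1 + j1 → |·| ≈ 1.4142, ∠ ≈ 45.00°
|L| = 0.005 · 1 / (1.4142) ≈ 0.0035356
Gain = 20 log₁₀(0.0035356) ≈ -49.03 dB
∠L = (0°) − (45.00°) = -45.00°

-49.0 dB, -45.0°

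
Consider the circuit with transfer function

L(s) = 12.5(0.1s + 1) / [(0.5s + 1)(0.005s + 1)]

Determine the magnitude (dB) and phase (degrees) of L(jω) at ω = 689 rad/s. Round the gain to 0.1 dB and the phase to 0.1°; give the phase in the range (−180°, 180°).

-3.1 dB, -74.5°

At ω = 689 rad/s:
zero (1 + j689·0.1) = 1 + j68.9 → |·| ≈ 68.907, ∠ ≈ 89.17°
pole (1 + j689·0.5) = 1 + j344.5 → |·| ≈ 344.5, ∠ ≈ 89.83°
pole (1 + j689·0.005) = 1 + j3.445 → |·| ≈ 3.5872, ∠ ≈ 73.81°
|L| = 12.5 · 68.907 / (344.5 · 3.5872) ≈ 0.69699
Gain = 20 log₁₀(0.69699) ≈ -3.14 dB
∠L = (89.17°) − (89.83° + 73.81°) = -74.47°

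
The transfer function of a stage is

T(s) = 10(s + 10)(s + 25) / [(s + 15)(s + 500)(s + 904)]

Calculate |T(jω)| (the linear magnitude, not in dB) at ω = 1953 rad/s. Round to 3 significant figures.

0.00450

At s = jω = j1953:
zero (s+10): 10 + j1953 → |·| = √(10²+1953²) = √3814309 ≈ 1953, ∠ = arctan(1953/10) ≈ 89.71°
zero (s+25): 25 + j1953 → |·| = √(25²+1953²) = √3814834 ≈ 1953.2, ∠ = arctan(1953/25) ≈ 89.27°
pole (s+15): 15 + j1953 → |·| = √(15²+1953²) = √3814434 ≈ 1953.1, ∠ = arctan(1953/15) ≈ 89.56°
pole (s+500): 500 + j1953 → |·| = √(500²+1953²) = √4064209 ≈ 2016, ∠ = arctan(1953/500) ≈ 75.64°
pole (s+904): 904 + j1953 → |·| = √(904²+1953²) = √4631425 ≈ 2152.1, ∠ = arctan(1953/904) ≈ 65.16°
|T| = 10 · 3.8146e+06 / 8.4738e+09 ≈ 0.0045016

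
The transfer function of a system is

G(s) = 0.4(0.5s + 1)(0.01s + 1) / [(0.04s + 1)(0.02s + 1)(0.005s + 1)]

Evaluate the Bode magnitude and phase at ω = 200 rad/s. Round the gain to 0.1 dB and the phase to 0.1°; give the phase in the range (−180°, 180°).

At ω = 200 rad/s:
zero (1 + j200·0.5) = 1 + j100 → |·| ≈ 100, ∠ ≈ 89.43°
zero (1 + j200·0.01) = 1 + j2 → |·| ≈ 2.2361, ∠ ≈ 63.43°
pole (1 + j200·0.04) = 1 + j8 → |·| ≈ 8.0623, ∠ ≈ 82.87°
pole (1 + j200·0.02) = 1 + j4 → |·| ≈ 4.1231, ∠ ≈ 75.96°
pole (1 + j200·0.005) = 1 + j1 → |·| ≈ 1.4142, ∠ ≈ 45.00°
|G| = 0.4 · 100 · 2.2361 / (8.0623 · 4.1231 · 1.4142) ≈ 1.9026
Gain = 20 log₁₀(1.9026) ≈ 5.59 dB
∠G = (89.43° + 63.43°) − (82.87° + 75.96° + 45.00°) = -50.97°

5.6 dB, -51.0°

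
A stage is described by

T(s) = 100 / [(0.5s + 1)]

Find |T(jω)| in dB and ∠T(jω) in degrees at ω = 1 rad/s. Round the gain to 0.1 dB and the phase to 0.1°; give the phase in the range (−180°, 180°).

39.0 dB, -26.6°

At ω = 1 rad/s:
pole (1 + j1·0.5) = 1 + j0.5 → |·| ≈ 1.118, ∠ ≈ 26.57°
|T| = 100 · 1 / (1.118) ≈ 89.445
Gain = 20 log₁₀(89.445) ≈ 39.03 dB
∠T = (0°) − (26.57°) = -26.57°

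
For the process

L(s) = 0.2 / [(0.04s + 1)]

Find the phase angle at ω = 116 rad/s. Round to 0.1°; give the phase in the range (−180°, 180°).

At ω = 116 rad/s:
pole (1 + j116·0.04) = 1 + j4.64 → |·| ≈ 4.7465, ∠ ≈ 77.84°
∠L = (0°) − (77.84°) = -77.84°

-77.8°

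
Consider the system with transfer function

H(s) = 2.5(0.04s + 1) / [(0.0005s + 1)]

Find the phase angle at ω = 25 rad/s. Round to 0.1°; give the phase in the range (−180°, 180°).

44.3°

At ω = 25 rad/s:
zero (1 + j25·0.04) = 1 + j1 → |·| ≈ 1.4142, ∠ ≈ 45.00°
pole (1 + j25·0.0005) = 1 + j0.0125 → |·| ≈ 1.0001, ∠ ≈ 0.72°
∠H = (45.00°) − (0.72°) = 44.28°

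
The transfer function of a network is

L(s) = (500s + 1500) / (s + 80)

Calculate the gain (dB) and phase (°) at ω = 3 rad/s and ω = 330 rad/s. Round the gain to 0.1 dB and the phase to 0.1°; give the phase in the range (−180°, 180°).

ω = 3: 28.5 dB, 42.9°; ω = 330: 53.7 dB, 13.1°

Substitute s = j3:
Numerator: 500(j3) + 1500 = 1500 + j1500
Denominator: (j3) + 80 = 80 + j3
|N| = √(1500² + 1500²) ≈ 2121.3, ∠N ≈ 45.00°
|D| = √(80² + 3²) ≈ 80.056, ∠D ≈ 2.15°
|L| = 2121.3 / 80.056 ≈ 26.498
Gain = 20 log₁₀(26.498) ≈ 28.46 dB
∠L = 45.00° − 2.15° = 42.85°

Substitute s = j330:
Numerator: 500(j330) + 1500 = 1500 + j165000
Denominator: (j330) + 80 = 80 + j330
|N| = √(1500² + 165000²) ≈ 1.6501e+05, ∠N ≈ 89.48°
|D| = √(80² + 330²) ≈ 339.56, ∠D ≈ 76.37°
|L| = 1.6501e+05 / 339.56 ≈ 485.95
Gain = 20 log₁₀(485.95) ≈ 53.73 dB
∠L = 89.48° − 76.37° = 13.11°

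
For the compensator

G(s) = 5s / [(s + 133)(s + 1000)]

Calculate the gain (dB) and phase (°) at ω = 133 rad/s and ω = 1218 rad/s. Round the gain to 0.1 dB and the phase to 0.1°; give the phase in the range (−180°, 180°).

ω = 133: -49.1 dB, 37.4°; ω = 1218: -50.0 dB, -44.4°

At s = jω = j133:
zero at origin: s = j133 → |·| = 133, ∠ = 90.00°
pole (s+133): 133 + j133 → |·| = √(133²+133²) = √35378 ≈ 188.09, ∠ = arctan(133/133) ≈ 45.00°
pole (s+1000): 1000 + j133 → |·| = √(1000²+133²) = √1017689 ≈ 1008.8, ∠ = arctan(133/1000) ≈ 7.58°
|G| = 5 · 133 / 1.8975e+05 ≈ 0.0035046
Gain = 20 log₁₀(0.0035046) ≈ -49.11 dB
∠G = 90.00° − 52.58° = 37.42°

At s = jω = j1218:
zero at origin: s = j1218 → |·| = 1218, ∠ = 90.00°
pole (s+133): 133 + j1218 → |·| = √(133²+1218²) = √1501213 ≈ 1225.2, ∠ = arctan(1218/133) ≈ 83.77°
pole (s+1000): 1000 + j1218 → |·| = √(1000²+1218²) = √2483524 ≈ 1575.9, ∠ = arctan(1218/1000) ≈ 50.61°
|G| = 5 · 1218 / 1.9308e+06 ≈ 0.0031541
Gain = 20 log₁₀(0.0031541) ≈ -50.02 dB
∠G = 90.00° − 134.38° = -44.38°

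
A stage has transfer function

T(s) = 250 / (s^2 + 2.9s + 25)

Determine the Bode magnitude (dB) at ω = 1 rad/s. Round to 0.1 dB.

20.3 dB

At s = jω = j1:
quadratic: (j1)² + 2.9·j1 + 25 = 24 + j2.9 → |·| ≈ 24.175, ∠ ≈ 6.89°
|T| = 250 / 24.175 ≈ 10.341
Gain = 20 log₁₀(10.341) ≈ 20.29 dB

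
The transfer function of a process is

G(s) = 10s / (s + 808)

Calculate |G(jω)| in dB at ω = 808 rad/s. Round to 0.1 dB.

At s = jω = j808:
zero at origin: s = j808 → |·| = 808, ∠ = 90.00°
pole (s+808): 808 + j808 → |·| = √(808²+808²) = √1305728 ≈ 1142.7, ∠ = arctan(808/808) ≈ 45.00°
|G| = 10 · 808 / 1142.7 ≈ 7.071
Gain = 20 log₁₀(7.071) ≈ 16.99 dB

17.0 dB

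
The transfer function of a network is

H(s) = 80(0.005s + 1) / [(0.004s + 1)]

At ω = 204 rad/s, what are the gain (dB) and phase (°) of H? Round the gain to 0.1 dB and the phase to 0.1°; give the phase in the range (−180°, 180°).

At ω = 204 rad/s:
zero (1 + j204·0.005) = 1 + j1.02 → |·| ≈ 1.4284, ∠ ≈ 45.57°
pole (1 + j204·0.004) = 1 + j0.816 → |·| ≈ 1.2907, ∠ ≈ 39.21°
|H| = 80 · 1.4284 / (1.2907) ≈ 88.535
Gain = 20 log₁₀(88.535) ≈ 38.94 dB
∠H = (45.57°) − (39.21°) = 6.36°

38.9 dB, 6.4°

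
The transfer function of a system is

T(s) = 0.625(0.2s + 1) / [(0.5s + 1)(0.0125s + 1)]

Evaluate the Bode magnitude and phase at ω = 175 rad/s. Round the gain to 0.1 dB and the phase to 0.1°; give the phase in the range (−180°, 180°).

At ω = 175 rad/s:
zero (1 + j175·0.2) = 1 + j35 → |·| ≈ 35.014, ∠ ≈ 88.36°
pole (1 + j175·0.5) = 1 + j87.5 → |·| ≈ 87.506, ∠ ≈ 89.35°
pole (1 + j175·0.0125) = 1 + j2.1875 → |·| ≈ 2.4052, ∠ ≈ 65.43°
|T| = 0.625 · 35.014 / (87.506 · 2.4052) ≈ 0.10398
Gain = 20 log₁₀(0.10398) ≈ -19.66 dB
∠T = (88.36°) − (89.35° + 65.43°) = -66.42°

-19.7 dB, -66.4°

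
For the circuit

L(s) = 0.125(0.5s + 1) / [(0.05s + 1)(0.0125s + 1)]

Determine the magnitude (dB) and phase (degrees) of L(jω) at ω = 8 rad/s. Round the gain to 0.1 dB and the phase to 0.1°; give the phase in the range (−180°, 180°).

At ω = 8 rad/s:
zero (1 + j8·0.5) = 1 + j4 → |·| ≈ 4.1231, ∠ ≈ 75.96°
pole (1 + j8·0.05) = 1 + j0.4 → |·| ≈ 1.077, ∠ ≈ 21.80°
pole (1 + j8·0.0125) = 1 + j0.1 → |·| ≈ 1.005, ∠ ≈ 5.71°
|L| = 0.125 · 4.1231 / (1.077 · 1.005) ≈ 0.47616
Gain = 20 log₁₀(0.47616) ≈ -6.44 dB
∠L = (75.96°) − (21.80° + 5.71°) = 48.45°

-6.4 dB, 48.5°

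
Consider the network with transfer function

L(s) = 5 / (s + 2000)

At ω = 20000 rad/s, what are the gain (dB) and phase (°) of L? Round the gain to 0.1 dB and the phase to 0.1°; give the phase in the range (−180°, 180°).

At s = jω = j20000:
pole (s+2000): 2000 + j20000 → |·| = √(2000²+20000²) = √404000000 ≈ 20100, ∠ = arctan(20000/2000) ≈ 84.29°
|L| = 5 / 20100 ≈ 0.00024876
Gain = 20 log₁₀(0.00024876) ≈ -72.08 dB
∠L = 0.00° − 84.29° = -84.29°

-72.1 dB, -84.3°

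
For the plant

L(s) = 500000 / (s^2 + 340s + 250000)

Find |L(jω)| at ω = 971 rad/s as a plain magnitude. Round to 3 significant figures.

At s = jω = j971:
quadratic: (j971)² + 340·j971 + 250000 = -692841 + j330140 → |·| ≈ 7.6748e+05, ∠ ≈ 154.52°
|L| = 500000 / 7.6748e+05 ≈ 0.65148

0.651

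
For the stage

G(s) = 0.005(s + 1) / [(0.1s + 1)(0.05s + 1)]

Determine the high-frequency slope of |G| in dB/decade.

Each pole contributes −20 dB/decade at high frequency; each zero contributes +20 dB/decade.
Net: 1 zero(s) − 2 pole(s) → -20 dB/decade.

-20 dB/decade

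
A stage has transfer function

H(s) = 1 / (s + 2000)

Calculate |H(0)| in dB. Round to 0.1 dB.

H(0) = 1 / 2000 = 0.0005
20 log₁₀(0.0005) ≈ -66.02 dB

-66.0 dB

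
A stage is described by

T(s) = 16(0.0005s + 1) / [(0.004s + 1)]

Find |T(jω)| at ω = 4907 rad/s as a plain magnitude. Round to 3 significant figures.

2.16

At ω = 4907 rad/s:
zero (1 + j4907·0.0005) = 1 + j2.4535 → |·| ≈ 2.6495, ∠ ≈ 67.83°
pole (1 + j4907·0.004) = 1 + j19.628 → |·| ≈ 19.653, ∠ ≈ 87.08°
|T| = 16 · 2.6495 / (19.653) ≈ 2.157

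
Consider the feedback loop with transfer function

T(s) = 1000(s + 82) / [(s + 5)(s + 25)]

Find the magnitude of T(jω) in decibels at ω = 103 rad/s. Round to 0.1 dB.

21.6 dB

At s = jω = j103:
zero (s+82): 82 + j103 → |·| = √(82²+103²) = √17333 ≈ 131.65, ∠ = arctan(103/82) ≈ 51.48°
pole (s+5): 5 + j103 → |·| = √(5²+103²) = √10634 ≈ 103.12, ∠ = arctan(103/5) ≈ 87.22°
pole (s+25): 25 + j103 → |·| = √(25²+103²) = √11234 ≈ 105.99, ∠ = arctan(103/25) ≈ 76.36°
|T| = 1000 · 131.65 / 10930 ≈ 12.045
Gain = 20 log₁₀(12.045) ≈ 21.62 dB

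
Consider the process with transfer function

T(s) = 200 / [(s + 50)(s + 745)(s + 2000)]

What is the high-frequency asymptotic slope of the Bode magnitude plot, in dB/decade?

Each pole contributes −20 dB/decade at high frequency; each zero contributes +20 dB/decade.
Net: 0 zero(s) − 3 pole(s) → -60 dB/decade.

-60 dB/decade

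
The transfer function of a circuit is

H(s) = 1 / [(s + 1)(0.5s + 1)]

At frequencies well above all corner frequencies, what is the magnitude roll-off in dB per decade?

Each pole contributes −20 dB/decade at high frequency; each zero contributes +20 dB/decade.
Net: 0 zero(s) − 2 pole(s) → -40 dB/decade.

-40 dB/decade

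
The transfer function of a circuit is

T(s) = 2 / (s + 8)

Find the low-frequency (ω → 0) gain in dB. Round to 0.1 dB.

-12.0 dB

T(0) = 2 / (8) = 0.25
20 log₁₀(0.25) ≈ -12.04 dB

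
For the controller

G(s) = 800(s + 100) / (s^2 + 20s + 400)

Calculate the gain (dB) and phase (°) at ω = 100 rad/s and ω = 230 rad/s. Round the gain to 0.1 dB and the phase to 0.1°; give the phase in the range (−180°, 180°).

At s = jω = j100:
zero (s+100): 100 + j100 → |·| = √(100²+100²) = √20000 ≈ 141.42, ∠ = arctan(100/100) ≈ 45.00°
quadratic: (j100)² + 20·j100 + 400 = -9600 + j2000 → |·| ≈ 9806.1, ∠ ≈ 168.23°
|G| = 800 · 141.42 / 9806.1 ≈ 11.537
Gain = 20 log₁₀(11.537) ≈ 21.24 dB
∠G = 45.00° − 168.23° = -123.23°

At s = jω = j230:
zero (s+100): 100 + j230 → |·| = √(100²+230²) = √62900 ≈ 250.8, ∠ = arctan(230/100) ≈ 66.50°
quadratic: (j230)² + 20·j230 + 400 = -52500 + j4600 → |·| ≈ 52701, ∠ ≈ 174.99°
|G| = 800 · 250.8 / 52701 ≈ 3.8071
Gain = 20 log₁₀(3.8071) ≈ 11.61 dB
∠G = 66.50° − 174.99° = -108.49°

ω = 100: 21.2 dB, -123.2°; ω = 230: 11.6 dB, -108.5°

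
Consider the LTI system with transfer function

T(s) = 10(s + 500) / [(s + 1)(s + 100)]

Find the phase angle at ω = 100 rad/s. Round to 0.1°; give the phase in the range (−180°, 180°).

-123.1°

At s = jω = j100:
zero (s+500): 500 + j100 → |·| = √(500²+100²) = √260000 ≈ 509.9, ∠ = arctan(100/500) ≈ 11.31°
pole (s+1): 1 + j100 → |·| = √(1²+100²) = √10001 ≈ 100, ∠ = arctan(100/1) ≈ 89.43°
pole (s+100): 100 + j100 → |·| = √(100²+100²) = √20000 ≈ 141.42, ∠ = arctan(100/100) ≈ 45.00°
∠T = 11.31° − 134.43° = -123.12°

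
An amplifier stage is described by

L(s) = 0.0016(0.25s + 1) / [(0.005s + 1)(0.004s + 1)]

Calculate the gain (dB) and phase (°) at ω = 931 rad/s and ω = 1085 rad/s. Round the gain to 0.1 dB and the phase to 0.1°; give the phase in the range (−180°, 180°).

ω = 931: -33.9 dB, -63.1°; ω = 1085: -35.1 dB, -66.8°

At ω = 931 rad/s:
zero (1 + j931·0.25) = 1 + j232.75 → |·| ≈ 232.75, ∠ ≈ 89.75°
pole (1 + j931·0.005) = 1 + j4.655 → |·| ≈ 4.7612, ∠ ≈ 77.88°
pole (1 + j931·0.004) = 1 + j3.724 → |·| ≈ 3.8559, ∠ ≈ 74.97°
|L| = 0.0016 · 232.75 / (4.7612 · 3.8559) ≈ 0.020285
Gain = 20 log₁₀(0.020285) ≈ -33.86 dB
∠L = (89.75°) − (77.88° + 74.97°) = -63.10°

At ω = 1085 rad/s:
zero (1 + j1085·0.25) = 1 + j271.25 → |·| ≈ 271.25, ∠ ≈ 89.79°
pole (1 + j1085·0.005) = 1 + j5.425 → |·| ≈ 5.5164, ∠ ≈ 79.56°
pole (1 + j1085·0.004) = 1 + j4.34 → |·| ≈ 4.4537, ∠ ≈ 77.02°
|L| = 0.0016 · 271.25 / (5.5164 · 4.4537) ≈ 0.017665
Gain = 20 log₁₀(0.017665) ≈ -35.06 dB
∠L = (89.79°) − (79.56° + 77.02°) = -66.79°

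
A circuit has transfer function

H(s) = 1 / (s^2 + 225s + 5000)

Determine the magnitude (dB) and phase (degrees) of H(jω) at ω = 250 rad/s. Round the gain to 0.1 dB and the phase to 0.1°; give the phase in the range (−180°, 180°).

-98.1 dB, -135.6°

Substitute s = j250:
Numerator: 1 = 1 + j0
Denominator: (j250)^2 + 225(j250) + 5000 = -57500 + j56250
|N| = √(1² + 0²) ≈ 1, ∠N ≈ 0.00°
|D| = √(57500² + 56250²) ≈ 80438, ∠D ≈ 135.63°
|H| = 1 / 80438 ≈ 1.2432e-05
Gain = 20 log₁₀(1.2432e-05) ≈ -98.11 dB
∠H = 0.00° − 135.63° = -135.63°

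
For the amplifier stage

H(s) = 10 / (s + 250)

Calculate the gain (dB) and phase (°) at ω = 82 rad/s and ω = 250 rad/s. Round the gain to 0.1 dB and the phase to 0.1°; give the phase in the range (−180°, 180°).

ω = 82: -28.4 dB, -18.2°; ω = 250: -31.0 dB, -45.0°

Substitute s = j82:
Numerator: 10 = 10 + j0
Denominator: (j82) + 250 = 250 + j82
|N| = √(10² + 0²) ≈ 10, ∠N ≈ 0.00°
|D| = √(250² + 82²) ≈ 263.1, ∠D ≈ 18.16°
|H| = 10 / 263.1 ≈ 0.038008
Gain = 20 log₁₀(0.038008) ≈ -28.40 dB
∠H = 0.00° − 18.16° = -18.16°

Substitute s = j250:
Numerator: 10 = 10 + j0
Denominator: (j250) + 250 = 250 + j250
|N| = √(10² + 0²) ≈ 10, ∠N ≈ 0.00°
|D| = √(250² + 250²) ≈ 353.55, ∠D ≈ 45.00°
|H| = 10 / 353.55 ≈ 0.028285
Gain = 20 log₁₀(0.028285) ≈ -30.97 dB
∠H = 0.00° − 45.00° = -45.00°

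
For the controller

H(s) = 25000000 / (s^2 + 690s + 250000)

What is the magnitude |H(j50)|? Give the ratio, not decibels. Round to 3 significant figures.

100

At s = jω = j50:
quadratic: (j50)² + 690·j50 + 250000 = 247500 + j34500 → |·| ≈ 2.4989e+05, ∠ ≈ 7.94°
|H| = 25000000 / 2.4989e+05 ≈ 100.04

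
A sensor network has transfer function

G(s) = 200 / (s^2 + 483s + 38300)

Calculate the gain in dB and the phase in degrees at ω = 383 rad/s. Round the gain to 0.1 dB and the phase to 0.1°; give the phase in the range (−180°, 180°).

Substitute s = j383:
Numerator: 200 = 200 + j0
Denominator: (j383)^2 + 483(j383) + 38300 = -108389 + j184989
|N| = √(200² + 0²) ≈ 200, ∠N ≈ 0.00°
|D| = √(108389² + 184989²) ≈ 2.144e+05, ∠D ≈ 120.37°
|G| = 200 / 2.144e+05 ≈ 0.00093284
Gain = 20 log₁₀(0.00093284) ≈ -60.60 dB
∠G = 0.00° − 120.37° = -120.37°

-60.6 dB, -120.4°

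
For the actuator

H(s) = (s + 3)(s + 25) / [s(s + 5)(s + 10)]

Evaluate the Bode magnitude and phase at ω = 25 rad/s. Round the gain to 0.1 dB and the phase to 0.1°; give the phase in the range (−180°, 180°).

-25.7 dB, -108.7°

At s = jω = j25:
zero (s+3): 3 + j25 → |·| = √(3²+25²) = √634 ≈ 25.179, ∠ = arctan(25/3) ≈ 83.16°
zero (s+25): 25 + j25 → |·| = √(25²+25²) = √1250 ≈ 35.355, ∠ = arctan(25/25) ≈ 45.00°
pole (s+5): 5 + j25 → |·| = √(5²+25²) = √650 ≈ 25.495, ∠ = arctan(25/5) ≈ 78.69°
pole (s+10): 10 + j25 → |·| = √(10²+25²) = √725 ≈ 26.926, ∠ = arctan(25/10) ≈ 68.20°
pole at origin: |s| = 25, ∠ = 90.00° (in denominator)
|H| = 1 · 890.2 / 17162 ≈ 0.05187
Gain = 20 log₁₀(0.05187) ≈ -25.70 dB
∠H = 128.16° − 236.89° = -108.73°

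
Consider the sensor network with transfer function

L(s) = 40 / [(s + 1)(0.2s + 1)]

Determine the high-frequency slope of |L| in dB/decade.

-40 dB/decade

Each pole contributes −20 dB/decade at high frequency; each zero contributes +20 dB/decade.
Net: 0 zero(s) − 2 pole(s) → -40 dB/decade.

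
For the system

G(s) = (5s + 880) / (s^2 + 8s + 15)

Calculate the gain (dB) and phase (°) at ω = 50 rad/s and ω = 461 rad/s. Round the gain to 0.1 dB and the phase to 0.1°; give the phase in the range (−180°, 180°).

ω = 50: -8.8 dB, -155.0°; ω = 461: -38.7 dB, -109.9°

Substitute s = j50:
Numerator: 5(j50) + 880 = 880 + j250
Denominator: (j50)^2 + 8(j50) + 15 = -2485 + j400
|N| = √(880² + 250²) ≈ 914.82, ∠N ≈ 15.86°
|D| = √(2485² + 400²) ≈ 2517, ∠D ≈ 170.86°
|G| = 914.82 / 2517 ≈ 0.36346
Gain = 20 log₁₀(0.36346) ≈ -8.79 dB
∠G = 15.86° − 170.86° = -155.00°

Substitute s = j461:
Numerator: 5(j461) + 880 = 880 + j2305
Denominator: (j461)^2 + 8(j461) + 15 = -212506 + j3688
|N| = √(880² + 2305²) ≈ 2467.3, ∠N ≈ 69.10°
|D| = √(212506² + 3688²) ≈ 2.1254e+05, ∠D ≈ 179.01°
|G| = 2467.3 / 2.1254e+05 ≈ 0.011609
Gain = 20 log₁₀(0.011609) ≈ -38.70 dB
∠G = 69.10° − 179.01° = -109.91°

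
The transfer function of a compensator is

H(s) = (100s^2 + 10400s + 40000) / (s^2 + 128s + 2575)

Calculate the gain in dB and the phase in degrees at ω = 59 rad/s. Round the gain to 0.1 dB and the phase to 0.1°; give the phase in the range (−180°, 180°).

39.1 dB, 19.8°

Substitute s = j59:
Numerator: 100(j59)^2 + 10400(j59) + 40000 = -308100 + j613600
Denominator: (j59)^2 + 128(j59) + 2575 = -906 + j7552
|N| = √(308100² + 613600²) ≈ 6.8661e+05, ∠N ≈ 116.66°
|D| = √(906² + 7552²) ≈ 7606.2, ∠D ≈ 96.84°
|H| = 6.8661e+05 / 7606.2 ≈ 90.27
Gain = 20 log₁₀(90.27) ≈ 39.11 dB
∠H = 116.66° − 96.84° = 19.82°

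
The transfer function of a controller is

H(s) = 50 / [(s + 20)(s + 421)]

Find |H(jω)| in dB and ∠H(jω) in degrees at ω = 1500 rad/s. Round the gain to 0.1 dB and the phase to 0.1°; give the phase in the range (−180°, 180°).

-93.4 dB, -163.6°

At s = jω = j1500:
pole (s+20): 20 + j1500 → |·| = √(20²+1500²) = √2250400 ≈ 1500.1, ∠ = arctan(1500/20) ≈ 89.24°
pole (s+421): 421 + j1500 → |·| = √(421²+1500²) = √2427241 ≈ 1558, ∠ = arctan(1500/421) ≈ 74.32°
|H| = 50 / 2.3372e+06 ≈ 2.1393e-05
Gain = 20 log₁₀(2.1393e-05) ≈ -93.39 dB
∠H = 0.00° − 163.56° = -163.56°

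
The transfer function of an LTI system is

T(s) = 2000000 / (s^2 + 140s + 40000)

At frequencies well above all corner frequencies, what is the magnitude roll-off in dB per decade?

-40 dB/decade

Each pole contributes −20 dB/decade at high frequency; each zero contributes +20 dB/decade.
Net: 0 zero(s) − 2 pole(s) → -40 dB/decade.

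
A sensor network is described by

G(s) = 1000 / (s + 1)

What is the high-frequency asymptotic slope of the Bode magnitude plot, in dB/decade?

Each pole contributes −20 dB/decade at high frequency; each zero contributes +20 dB/decade.
Net: 0 zero(s) − 1 pole(s) → -20 dB/decade.

-20 dB/decade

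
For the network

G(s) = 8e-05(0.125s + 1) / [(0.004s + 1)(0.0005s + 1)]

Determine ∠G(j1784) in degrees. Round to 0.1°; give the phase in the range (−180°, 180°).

-34.0°

At ω = 1784 rad/s:
zero (1 + j1784·0.125) = 1 + j223 → |·| ≈ 223, ∠ ≈ 89.74°
pole (1 + j1784·0.004) = 1 + j7.136 → |·| ≈ 7.2057, ∠ ≈ 82.02°
pole (1 + j1784·0.0005) = 1 + j0.892 → |·| ≈ 1.34, ∠ ≈ 41.73°
∠G = (89.74°) − (82.02° + 41.73°) = -34.01°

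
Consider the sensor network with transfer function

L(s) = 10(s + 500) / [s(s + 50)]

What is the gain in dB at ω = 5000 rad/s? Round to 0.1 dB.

-53.9 dB

At s = jω = j5000:
zero (s+500): 500 + j5000 → |·| = √(500²+5000²) = √25250000 ≈ 5024.9, ∠ = arctan(5000/500) ≈ 84.29°
pole (s+50): 50 + j5000 → |·| = √(50²+5000²) = √25002500 ≈ 5000.2, ∠ = arctan(5000/50) ≈ 89.43°
pole at origin: |s| = 5000, ∠ = 90.00° (in denominator)
|L| = 10 · 5024.9 / 2.5001e+07 ≈ 0.0020099
Gain = 20 log₁₀(0.0020099) ≈ -53.94 dB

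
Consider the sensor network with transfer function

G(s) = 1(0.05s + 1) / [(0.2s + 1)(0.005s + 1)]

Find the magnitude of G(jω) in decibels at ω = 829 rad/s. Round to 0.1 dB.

At ω = 829 rad/s:
zero (1 + j829·0.05) = 1 + j41.45 → |·| ≈ 41.462, ∠ ≈ 88.62°
pole (1 + j829·0.2) = 1 + j165.8 → |·| ≈ 165.8, ∠ ≈ 89.65°
pole (1 + j829·0.005) = 1 + j4.145 → |·| ≈ 4.2639, ∠ ≈ 76.44°
|G| = 1 · 41.462 / (165.8 · 4.2639) ≈ 0.058649
Gain = 20 log₁₀(0.058649) ≈ -24.63 dB

-24.6 dB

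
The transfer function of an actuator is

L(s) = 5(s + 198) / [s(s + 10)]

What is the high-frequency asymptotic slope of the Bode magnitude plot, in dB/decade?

-20 dB/decade

Each pole contributes −20 dB/decade at high frequency; each zero contributes +20 dB/decade.
Net: 1 zero(s) − 2 pole(s) → -20 dB/decade.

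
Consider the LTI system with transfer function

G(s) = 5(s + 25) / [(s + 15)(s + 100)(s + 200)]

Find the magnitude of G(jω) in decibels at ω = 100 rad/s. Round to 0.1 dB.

-75.9 dB

At s = jω = j100:
zero (s+25): 25 + j100 → |·| = √(25²+100²) = √10625 ≈ 103.08, ∠ = arctan(100/25) ≈ 75.96°
pole (s+15): 15 + j100 → |·| = √(15²+100²) = √10225 ≈ 101.12, ∠ = arctan(100/15) ≈ 81.47°
pole (s+100): 100 + j100 → |·| = √(100²+100²) = √20000 ≈ 141.42, ∠ = arctan(100/100) ≈ 45.00°
pole (s+200): 200 + j100 → |·| = √(200²+100²) = √50000 ≈ 223.61, ∠ = arctan(100/200) ≈ 26.57°
|G| = 5 · 103.08 / 3.1977e+06 ≈ 0.00016118
Gain = 20 log₁₀(0.00016118) ≈ -75.85 dB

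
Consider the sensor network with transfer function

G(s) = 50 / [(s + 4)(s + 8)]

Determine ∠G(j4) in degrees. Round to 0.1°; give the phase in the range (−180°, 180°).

At s = jω = j4:
pole (s+4): 4 + j4 → |·| = √(4²+4²) = √32 ≈ 5.6569, ∠ = arctan(4/4) ≈ 45.00°
pole (s+8): 8 + j4 → |·| = √(8²+4²) = √80 ≈ 8.9443, ∠ = arctan(4/8) ≈ 26.57°
∠G = 0.00° − 71.57° = -71.57°

-71.6°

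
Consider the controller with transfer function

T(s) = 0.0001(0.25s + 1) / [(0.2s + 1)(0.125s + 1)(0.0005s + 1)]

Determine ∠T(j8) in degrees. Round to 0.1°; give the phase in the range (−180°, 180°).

-39.8°

At ω = 8 rad/s:
zero (1 + j8·0.25) = 1 + j2 → |·| ≈ 2.2361, ∠ ≈ 63.43°
pole (1 + j8·0.2) = 1 + j1.6 → |·| ≈ 1.8868, ∠ ≈ 57.99°
pole (1 + j8·0.125) = 1 + j1 → |·| ≈ 1.4142, ∠ ≈ 45.00°
pole (1 + j8·0.0005) = 1 + j0.004 → |·| ≈ 1, ∠ ≈ 0.23°
∠T = (63.43°) − (57.99° + 45.00° + 0.23°) = -39.79°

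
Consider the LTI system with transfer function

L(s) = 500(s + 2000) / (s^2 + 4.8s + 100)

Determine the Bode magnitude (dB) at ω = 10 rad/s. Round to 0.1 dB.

At s = jω = j10:
zero (s+2000): 2000 + j10 → |·| = √(2000²+10²) = √4000100 ≈ 2000, ∠ = arctan(10/2000) ≈ 0.29°
quadratic: (j10)² + 4.8·j10 + 100 = 0 + j48 → |·| ≈ 48, ∠ ≈ 90.00°
|L| = 500 · 2000 / 48 ≈ 20833
Gain = 20 log₁₀(20833) ≈ 86.38 dB

86.4 dB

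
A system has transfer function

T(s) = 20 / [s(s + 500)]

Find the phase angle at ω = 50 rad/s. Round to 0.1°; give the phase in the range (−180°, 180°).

-95.7°

At s = jω = j50:
pole (s+500): 500 + j50 → |·| = √(500²+50²) = √252500 ≈ 502.49, ∠ = arctan(50/500) ≈ 5.71°
pole at origin: |s| = 50, ∠ = 90.00° (in denominator)
∠T = 0.00° − 95.71° = -95.71°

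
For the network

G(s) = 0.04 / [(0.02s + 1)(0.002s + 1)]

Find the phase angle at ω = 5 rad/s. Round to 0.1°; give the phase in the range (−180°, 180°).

-6.3°

At ω = 5 rad/s:
pole (1 + j5·0.02) = 1 + j0.1 → |·| ≈ 1.005, ∠ ≈ 5.71°
pole (1 + j5·0.002) = 1 + j0.01 → |·| ≈ 1, ∠ ≈ 0.57°
∠G = (0°) − (5.71° + 0.57°) = -6.28°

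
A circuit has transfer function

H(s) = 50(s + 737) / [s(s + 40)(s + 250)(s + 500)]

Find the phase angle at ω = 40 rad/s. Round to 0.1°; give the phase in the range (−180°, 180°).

At s = jω = j40:
zero (s+737): 737 + j40 → |·| = √(737²+40²) = √544769 ≈ 738.08, ∠ = arctan(40/737) ≈ 3.11°
pole (s+40): 40 + j40 → |·| = √(40²+40²) = √3200 ≈ 56.569, ∠ = arctan(40/40) ≈ 45.00°
pole (s+250): 250 + j40 → |·| = √(250²+40²) = √64100 ≈ 253.18, ∠ = arctan(40/250) ≈ 9.09°
pole (s+500): 500 + j40 → |·| = √(500²+40²) = √251600 ≈ 501.6, ∠ = arctan(40/500) ≈ 4.57°
pole at origin: |s| = 40, ∠ = 90.00° (in denominator)
∠H = 3.11° − 148.66° = -145.55°

-145.6°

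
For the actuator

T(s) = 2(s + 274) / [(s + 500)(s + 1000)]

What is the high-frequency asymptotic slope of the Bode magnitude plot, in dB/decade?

-20 dB/decade

Each pole contributes −20 dB/decade at high frequency; each zero contributes +20 dB/decade.
Net: 1 zero(s) − 2 pole(s) → -20 dB/decade.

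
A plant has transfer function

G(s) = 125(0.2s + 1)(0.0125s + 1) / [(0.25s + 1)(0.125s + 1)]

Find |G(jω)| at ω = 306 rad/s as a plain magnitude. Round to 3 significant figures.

At ω = 306 rad/s:
zero (1 + j306·0.2) = 1 + j61.2 → |·| ≈ 61.208, ∠ ≈ 89.06°
zero (1 + j306·0.0125) = 1 + j3.825 → |·| ≈ 3.9536, ∠ ≈ 75.35°
pole (1 + j306·0.25) = 1 + j76.5 → |·| ≈ 76.507, ∠ ≈ 89.25°
pole (1 + j306·0.125) = 1 + j38.25 → |·| ≈ 38.263, ∠ ≈ 88.50°
|G| = 125 · 61.208 · 3.9536 / (76.507 · 38.263) ≈ 10.333

10.3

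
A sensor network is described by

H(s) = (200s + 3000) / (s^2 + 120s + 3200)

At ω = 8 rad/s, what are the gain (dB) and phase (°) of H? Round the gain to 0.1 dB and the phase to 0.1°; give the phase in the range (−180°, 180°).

Substitute s = j8:
Numerator: 200(j8) + 3000 = 3000 + j1600
Denominator: (j8)^2 + 120(j8) + 3200 = 3136 + j960
|N| = √(3000² + 1600²) ≈ 3400, ∠N ≈ 28.07°
|D| = √(3136² + 960²) ≈ 3279.6, ∠D ≈ 17.02°
|H| = 3400 / 3279.6 ≈ 1.0367
Gain = 20 log₁₀(1.0367) ≈ 0.31 dB
∠H = 28.07° − 17.02° = 11.05°

0.3 dB, 11.1°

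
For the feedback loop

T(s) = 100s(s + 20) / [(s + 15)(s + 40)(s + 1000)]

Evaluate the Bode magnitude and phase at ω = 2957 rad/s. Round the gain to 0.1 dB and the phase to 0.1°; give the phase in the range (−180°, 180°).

-29.9 dB, -70.6°

At s = jω = j2957:
zero (s+20): 20 + j2957 → |·| = √(20²+2957²) = √8744249 ≈ 2957.1, ∠ = arctan(2957/20) ≈ 89.61°
zero at origin: s = j2957 → |·| = 2957, ∠ = 90.00°
pole (s+15): 15 + j2957 → |·| = √(15²+2957²) = √8744074 ≈ 2957, ∠ = arctan(2957/15) ≈ 89.71°
pole (s+40): 40 + j2957 → |·| = √(40²+2957²) = √8745449 ≈ 2957.3, ∠ = arctan(2957/40) ≈ 89.22°
pole (s+1000): 1000 + j2957 → |·| = √(1000²+2957²) = √9743849 ≈ 3121.5, ∠ = arctan(2957/1000) ≈ 71.32°
|T| = 100 · 8.7441e+06 / 2.7297e+10 ≈ 0.032033
Gain = 20 log₁₀(0.032033) ≈ -29.89 dB
∠T = 179.61° − 250.25° = -70.64°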